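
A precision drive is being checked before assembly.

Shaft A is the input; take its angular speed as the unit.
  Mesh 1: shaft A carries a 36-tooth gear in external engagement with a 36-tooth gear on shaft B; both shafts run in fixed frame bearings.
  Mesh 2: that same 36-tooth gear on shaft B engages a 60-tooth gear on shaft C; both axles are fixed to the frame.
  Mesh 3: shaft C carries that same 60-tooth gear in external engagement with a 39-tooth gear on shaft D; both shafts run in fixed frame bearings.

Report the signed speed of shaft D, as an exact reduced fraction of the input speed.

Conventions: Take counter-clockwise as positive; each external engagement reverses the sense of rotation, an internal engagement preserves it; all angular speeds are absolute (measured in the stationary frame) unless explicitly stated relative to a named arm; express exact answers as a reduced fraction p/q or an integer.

-12/13

3-mesh fixed-axis compound train (all bearings frame-fixed)
mesh 1 [36T→36T]: |ω|/ω_in = 1×36/36 = 1, sense flips to −
mesh 2 [36T→60T]: |ω|/ω_in = 1×36/60 = 3/5, sense flips to +
mesh 3 [60T→39T]: |ω|/ω_in = (3/5)×60/39 = 12/13, sense flips to −
signed output speed (× input speed) = -12/13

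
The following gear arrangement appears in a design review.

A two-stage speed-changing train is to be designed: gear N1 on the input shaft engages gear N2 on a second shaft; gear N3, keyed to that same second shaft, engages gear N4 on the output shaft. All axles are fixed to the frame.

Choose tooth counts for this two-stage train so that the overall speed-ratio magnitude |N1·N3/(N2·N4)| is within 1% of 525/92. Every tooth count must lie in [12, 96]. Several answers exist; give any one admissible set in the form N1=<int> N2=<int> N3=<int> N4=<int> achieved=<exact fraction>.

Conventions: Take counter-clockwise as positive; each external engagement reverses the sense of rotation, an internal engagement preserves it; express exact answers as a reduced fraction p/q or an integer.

class = fixed-axis compound train [2-stage, 525/92 wanted]
target = 525/92 in lowest terms: an exact hit needs N1·N3 = k·525 and N2·N4 = k·92 for one integer k, every count in [12, 96]; additionally prefer no 1:1 stage (N1 ≠ N2, N3 ≠ N4)
k = 1…2: no 1:1-free in-range split of k·525 and k·92 into factor pairs; take k = 3
k = 3: N1·N3 = 1575 = 21·75, N2·N4 = 276 = 12·23
achieved = 21·75/(12·23) = 525/92; |achieved − target| = 0 ≤ 21/368 ✓

N1=21 N2=12 N3=75 N4=23 achieved=525/92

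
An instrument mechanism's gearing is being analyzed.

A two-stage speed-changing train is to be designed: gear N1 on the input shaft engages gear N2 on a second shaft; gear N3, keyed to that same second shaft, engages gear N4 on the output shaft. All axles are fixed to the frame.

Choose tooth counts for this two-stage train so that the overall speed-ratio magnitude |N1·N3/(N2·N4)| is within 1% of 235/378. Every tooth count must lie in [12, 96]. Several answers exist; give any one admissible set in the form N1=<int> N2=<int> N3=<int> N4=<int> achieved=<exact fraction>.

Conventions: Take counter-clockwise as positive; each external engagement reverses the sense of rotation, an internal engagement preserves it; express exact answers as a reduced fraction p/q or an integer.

design class (target 235/378): fixed-axis compound train
target = 235/378 in lowest terms: an exact hit needs N1·N3 = k·235 and N2·N4 = k·378 for one integer k, every count in [12, 96]; additionally prefer no 1:1 stage (N1 ≠ N2, N3 ≠ N4)
k = 1…2: no 1:1-free in-range split of k·235 and k·378 into factor pairs; take k = 3
k = 3: N1·N3 = 705 = 15·47, N2·N4 = 1134 = 14·81
achieved = 15·47/(14·81) = 235/378; |achieved − target| = 0 ≤ 47/7560 ✓

N1=15 N2=14 N3=47 N4=81 achieved=235/378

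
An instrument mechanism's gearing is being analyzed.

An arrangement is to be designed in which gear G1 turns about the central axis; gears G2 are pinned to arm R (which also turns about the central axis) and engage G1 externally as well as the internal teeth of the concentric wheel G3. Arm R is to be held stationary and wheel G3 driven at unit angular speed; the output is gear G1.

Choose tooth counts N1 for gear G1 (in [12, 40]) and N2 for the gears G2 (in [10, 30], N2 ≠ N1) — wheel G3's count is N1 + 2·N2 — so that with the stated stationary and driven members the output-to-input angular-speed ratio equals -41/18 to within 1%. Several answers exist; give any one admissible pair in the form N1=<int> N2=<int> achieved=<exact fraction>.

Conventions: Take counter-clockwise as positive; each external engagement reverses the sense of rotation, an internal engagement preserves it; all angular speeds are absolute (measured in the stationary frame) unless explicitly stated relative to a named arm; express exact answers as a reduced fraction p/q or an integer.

N1=36 N2=23 achieved=-41/18

class = planetary set [ratio -41/18 wanted; Willis about the carrier]
Willis with ω_arm = 0: ω_sun/ω_ring = −N3/N1; set equal to -41/18  ⇒  N3/N1 = −(-41/18) = 41/18
N3 = N1 + 2·N2  ⇒  N2/N1 = (N3/N1 − 1)/2 = (41/18 − 1)/2 = 23/36
smallest multiple with N1 ≥ 12 and N2 ≥ 10: k = 1  ⇒  N1 = 1·36 = 36, N2 = 1·23 = 23 (N1 ≤ 40, N2 ≤ 30, N2 ≠ N1 ✓), N3 = 36 + 2·23 = 82
check: −N3/N1 with N1 = 36, N3 = 82 gives -41/18; |achieved − target| = 0 ≤ 41/1800 ✓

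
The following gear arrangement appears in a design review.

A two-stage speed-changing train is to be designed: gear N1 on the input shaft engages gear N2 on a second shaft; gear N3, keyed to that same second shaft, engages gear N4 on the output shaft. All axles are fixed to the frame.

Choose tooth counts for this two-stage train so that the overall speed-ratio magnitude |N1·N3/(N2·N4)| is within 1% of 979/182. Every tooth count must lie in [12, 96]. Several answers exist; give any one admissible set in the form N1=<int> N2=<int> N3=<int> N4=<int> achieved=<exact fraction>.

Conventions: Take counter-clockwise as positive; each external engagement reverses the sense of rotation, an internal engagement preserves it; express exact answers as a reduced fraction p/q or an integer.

topology: fixed-axis compound train — 2 stages, target 979/182
target = 979/182 in lowest terms: an exact hit needs N1·N3 = k·979 and N2·N4 = k·182 for one integer k, every count in [12, 96]; additionally prefer no 1:1 stage (N1 ≠ N2, N3 ≠ N4)
k = 1: no 1:1-free in-range split of k·979 and k·182 into factor pairs; take k = 2
k = 2: N1·N3 = 1958 = 22·89, N2·N4 = 364 = 13·28
achieved = 22·89/(13·28) = 979/182; |achieved − target| = 0 ≤ 979/18200 ✓

N1=22 N2=13 N3=89 N4=28 achieved=979/182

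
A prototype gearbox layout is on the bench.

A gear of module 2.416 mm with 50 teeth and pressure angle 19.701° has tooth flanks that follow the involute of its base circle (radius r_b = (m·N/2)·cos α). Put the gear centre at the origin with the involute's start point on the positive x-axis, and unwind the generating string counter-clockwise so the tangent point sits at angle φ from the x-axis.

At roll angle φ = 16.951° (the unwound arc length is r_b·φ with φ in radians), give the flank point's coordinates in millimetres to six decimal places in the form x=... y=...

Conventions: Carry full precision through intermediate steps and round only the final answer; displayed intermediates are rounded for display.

topology: single-mesh involute geometry — m = 2.416, N = 50
pitch radius r_p = m·N/2 = 2.416·50/2 = 60.400000
base radius r_b = r_p·cos α = 60.400000·cos 19.701° = 56.864466
roll angle φ = 16.951° = 0.29585076 rad
x = r_b·(cos φ + φ·sin φ) = 59.298881
y = r_b·(sin φ − φ·cos φ) = 0.486555

x=59.298881 y=0.486555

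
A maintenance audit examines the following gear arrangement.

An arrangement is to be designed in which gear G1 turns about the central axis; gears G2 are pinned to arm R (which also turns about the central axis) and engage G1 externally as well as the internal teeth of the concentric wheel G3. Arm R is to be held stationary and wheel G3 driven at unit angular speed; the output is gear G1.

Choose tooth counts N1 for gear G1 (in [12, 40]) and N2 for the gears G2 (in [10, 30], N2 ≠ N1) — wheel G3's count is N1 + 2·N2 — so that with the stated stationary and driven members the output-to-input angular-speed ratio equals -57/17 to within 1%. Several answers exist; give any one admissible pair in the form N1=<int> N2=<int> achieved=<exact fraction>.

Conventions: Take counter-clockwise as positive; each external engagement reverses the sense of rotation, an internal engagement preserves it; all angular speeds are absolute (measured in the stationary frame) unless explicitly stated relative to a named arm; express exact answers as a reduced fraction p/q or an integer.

N1=17 N2=20 achieved=-57/17

planetary set to be sized for -57/17 (Willis relation)
Willis with ω_arm = 0: ω_sun/ω_ring = −N3/N1; set equal to -57/17  ⇒  N3/N1 = −(-57/17) = 57/17
N3 = N1 + 2·N2  ⇒  N2/N1 = (N3/N1 − 1)/2 = (57/17 − 1)/2 = 20/17
smallest multiple with N1 ≥ 12 and N2 ≥ 10: k = 1  ⇒  N1 = 1·17 = 17, N2 = 1·20 = 20 (N1 ≤ 40, N2 ≤ 30, N2 ≠ N1 ✓), N3 = 17 + 2·20 = 57
check: −N3/N1 with N1 = 17, N3 = 57 gives -57/17; |achieved − target| = 0 ≤ 57/1700 ✓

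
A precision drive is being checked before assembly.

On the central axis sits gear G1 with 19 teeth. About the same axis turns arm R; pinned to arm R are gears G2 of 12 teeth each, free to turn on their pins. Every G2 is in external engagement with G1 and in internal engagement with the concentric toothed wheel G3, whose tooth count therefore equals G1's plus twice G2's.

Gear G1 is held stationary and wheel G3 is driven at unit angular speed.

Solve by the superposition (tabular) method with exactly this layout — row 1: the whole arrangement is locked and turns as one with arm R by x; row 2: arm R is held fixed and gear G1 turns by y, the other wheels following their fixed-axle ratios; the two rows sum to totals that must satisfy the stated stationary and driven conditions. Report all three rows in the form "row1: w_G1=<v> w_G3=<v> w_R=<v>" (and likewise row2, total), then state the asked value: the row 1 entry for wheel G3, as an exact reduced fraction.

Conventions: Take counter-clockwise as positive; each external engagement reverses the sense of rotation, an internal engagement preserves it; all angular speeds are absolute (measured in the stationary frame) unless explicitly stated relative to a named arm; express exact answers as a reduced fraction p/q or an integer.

row1: w_G1=43/62 w_G3=43/62 w_R=43/62
row2: w_G1=-43/62 w_G3=19/62 w_R=0
total: w_G1=0 w_G3=1 w_R=43/62
asked value: 43/62

planetary set (19T centre, 12T on arm, 43T internal) — Willis relation
row 1 — lock + rotate with arm: ω_sun = ω_ring = ω_arm = x
row 2: sun turns y, ring = −(19/43)·y, arm 0
boundary: total ω_sun = x + y = 0 and total ω_ring = x − (19/43)·y = 1  ⇒  y = -43/62, x = 43/62
row 2 ring = −(19/43)·(-43/62) = 19/62
totals (row 1 + row 2): sun 43/62 + (-43/62) = 0, ring 43/62 + 19/62 = 1, arm 43/62 + 0 = 43/62
asked cell (row1, ring) = 43/62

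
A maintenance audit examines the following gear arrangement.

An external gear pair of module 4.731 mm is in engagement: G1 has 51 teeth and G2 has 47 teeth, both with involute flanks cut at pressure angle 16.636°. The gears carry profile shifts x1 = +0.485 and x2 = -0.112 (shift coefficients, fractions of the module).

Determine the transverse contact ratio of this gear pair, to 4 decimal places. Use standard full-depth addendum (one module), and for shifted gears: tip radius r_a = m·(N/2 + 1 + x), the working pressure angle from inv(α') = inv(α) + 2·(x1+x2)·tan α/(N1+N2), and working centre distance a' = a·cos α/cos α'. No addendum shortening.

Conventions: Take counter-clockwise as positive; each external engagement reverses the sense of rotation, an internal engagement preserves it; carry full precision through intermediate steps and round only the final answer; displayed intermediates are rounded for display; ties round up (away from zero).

single-mesh involute tooth geometry (51T engaging 47T at module 4.731)
base radii: r_b1 = 115.590836, r_b2 = 106.524888
tip radii: r_a1 = 127.666035, r_a2 = 115.379628
inv(α') = inv(16.636°) + 2·(+0.485-0.112)·tan α/(51+47) = 0.01071878  ⇒  α' = 17.97736°
a' = a·cos α / cos α' = 231.8190·cos 16.636°/cos 17.97736° = 233.516336
action lengths: √(r_a1²−r_b1²) = 54.197556, √(r_a2²−r_b2²) = 44.327268
base pitch p_b = π·m·cos α = 14.240758
CR = (54.197556 + 44.327268 − 233.516336·sin 17.97736°)/14.240758 = 1.857489
contact ratio ≈ 1.8575

1.8575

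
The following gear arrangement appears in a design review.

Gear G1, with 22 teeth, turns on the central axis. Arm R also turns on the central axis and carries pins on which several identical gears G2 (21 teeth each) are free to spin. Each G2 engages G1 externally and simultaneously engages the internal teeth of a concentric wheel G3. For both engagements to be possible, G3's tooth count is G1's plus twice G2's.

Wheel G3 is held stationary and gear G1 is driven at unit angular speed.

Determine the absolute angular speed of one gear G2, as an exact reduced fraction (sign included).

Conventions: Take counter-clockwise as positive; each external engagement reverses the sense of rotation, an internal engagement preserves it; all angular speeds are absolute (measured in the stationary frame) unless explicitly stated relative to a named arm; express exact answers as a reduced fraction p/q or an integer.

-11/21

planetary set (22T centre, 21T on arm, 64T internal) — Willis relation
ring teeth: 22 + 2·21 = 64
22(ω_sun−ω_arm) = −64(ω_ring−ω_arm),  ω_ring = 0, ω_sun = 1
22(1−ω_arm) = −64(0−ω_arm)  ⇒  86·ω_arm = 22  ⇒  ω_arm = 11/43
sun–planet mesh: 22·(1−11/43) = −21·(ω_p−ω_arm)  ⇒  ω_p−ω_arm = -704/903
ω_p = 11/43 − 704/903 = -11/21
exact speed ratio = -11/21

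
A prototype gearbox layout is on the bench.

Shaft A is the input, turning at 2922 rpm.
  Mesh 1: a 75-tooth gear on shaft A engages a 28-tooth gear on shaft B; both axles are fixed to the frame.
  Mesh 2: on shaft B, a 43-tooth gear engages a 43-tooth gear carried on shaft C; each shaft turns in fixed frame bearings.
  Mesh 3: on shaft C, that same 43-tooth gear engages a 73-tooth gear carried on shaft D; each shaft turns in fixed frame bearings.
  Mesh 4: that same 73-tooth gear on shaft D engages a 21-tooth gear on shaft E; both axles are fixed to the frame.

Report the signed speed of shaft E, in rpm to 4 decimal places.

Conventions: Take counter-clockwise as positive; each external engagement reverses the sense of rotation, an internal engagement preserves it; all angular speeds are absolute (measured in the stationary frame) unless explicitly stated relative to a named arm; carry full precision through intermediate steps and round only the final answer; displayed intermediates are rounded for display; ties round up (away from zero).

+16026.2755 rpm

recognized (5 fixed axles, 4 meshes): fixed-axis compound train
mesh 1 [75T→28T]: ω = 2922.0000×75/28 = 7826.7857 rpm, sense flips to −
mesh 2 [43T→43T]: ω = 7826.7857×43/43 = 7826.7857 rpm, sense flips to +
mesh 3 [43T→73T]: ω = 7826.7857×43/73 = 4610.2984 rpm, sense flips to −
mesh 4 [73T→21T]: ω = 4610.2984×73/21 = 16026.2755 rpm, sense flips to +
signed output speed = +16026.2755 rpm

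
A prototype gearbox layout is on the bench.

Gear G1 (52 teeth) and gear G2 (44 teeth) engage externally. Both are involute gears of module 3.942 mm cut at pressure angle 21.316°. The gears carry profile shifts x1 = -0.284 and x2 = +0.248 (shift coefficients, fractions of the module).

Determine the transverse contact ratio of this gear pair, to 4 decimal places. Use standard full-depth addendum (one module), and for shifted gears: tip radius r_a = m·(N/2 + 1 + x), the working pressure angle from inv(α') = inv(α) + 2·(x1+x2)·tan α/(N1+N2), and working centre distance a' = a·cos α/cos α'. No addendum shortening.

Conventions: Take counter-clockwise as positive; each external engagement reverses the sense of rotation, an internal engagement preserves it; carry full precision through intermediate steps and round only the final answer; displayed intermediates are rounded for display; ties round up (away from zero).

1.6734

topology: single-mesh involute geometry — m = 3.942, 52T/44T pair
base radii: r_b1 = 95.480497, r_b2 = 80.791190
tip radii: r_a1 = 105.314472, r_a2 = 91.643616
inv(α') = inv(21.316°) + 2·(-0.284+0.248)·tan α/(52+44) = 0.01787841  ⇒  α' = 21.20524°
a' = a·cos α / cos α' = 189.2160·cos 21.316°/cos 21.20524° = 189.073736
action lengths: √(r_a1²−r_b1²) = 44.436615, √(r_a2²−r_b2²) = 43.258942
base pitch p_b = π·m·cos α = 11.536955
CR = (44.436615 + 43.258942 − 189.073736·sin 21.20524°)/11.536955 = 1.673381
contact ratio ≈ 1.6734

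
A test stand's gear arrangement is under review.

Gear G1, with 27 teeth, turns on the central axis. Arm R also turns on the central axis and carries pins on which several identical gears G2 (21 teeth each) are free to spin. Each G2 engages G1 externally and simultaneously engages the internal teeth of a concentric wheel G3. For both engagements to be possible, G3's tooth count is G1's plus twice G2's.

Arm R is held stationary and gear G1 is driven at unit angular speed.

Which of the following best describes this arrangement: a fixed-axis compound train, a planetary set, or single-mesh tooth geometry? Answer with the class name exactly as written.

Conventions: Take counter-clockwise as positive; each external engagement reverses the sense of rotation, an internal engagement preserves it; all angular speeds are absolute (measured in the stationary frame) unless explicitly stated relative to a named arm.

planetary set

planetary set (27T centre, 21T on arm, 69T internal) — Willis relation
classification: planetary set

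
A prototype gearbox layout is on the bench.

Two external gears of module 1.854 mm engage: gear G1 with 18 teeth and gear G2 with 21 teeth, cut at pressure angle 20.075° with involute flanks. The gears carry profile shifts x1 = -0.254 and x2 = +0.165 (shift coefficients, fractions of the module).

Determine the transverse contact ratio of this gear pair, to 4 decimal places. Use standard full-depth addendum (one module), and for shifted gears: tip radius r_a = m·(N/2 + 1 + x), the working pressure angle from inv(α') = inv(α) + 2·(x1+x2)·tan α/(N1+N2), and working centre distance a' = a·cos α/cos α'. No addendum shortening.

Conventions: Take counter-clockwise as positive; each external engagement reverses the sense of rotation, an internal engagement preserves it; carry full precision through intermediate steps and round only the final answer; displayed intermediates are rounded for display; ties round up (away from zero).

single-mesh involute tooth geometry (18T engaging 21T at module 1.854)
base radii: r_b1 = 15.672227, r_b2 = 18.284265
tip radii: r_a1 = 18.069084, r_a2 = 21.626910
inv(α') = inv(20.075°) + 2·(-0.254+0.165)·tan α/(18+21) = 0.01341053  ⇒  α' = 19.32988°
a' = a·cos α / cos α' = 36.1530·cos 20.075°/cos 19.32988° = 35.985023
action lengths: √(r_a1²−r_b1²) = 8.992947, √(r_a2²−r_b2²) = 11.550276
base pitch p_b = π·m·cos α = 5.470639
CR = (8.992947 + 11.550276 − 35.985023·sin 19.32988°)/5.470639 = 1.577868
contact ratio ≈ 1.5779

1.5779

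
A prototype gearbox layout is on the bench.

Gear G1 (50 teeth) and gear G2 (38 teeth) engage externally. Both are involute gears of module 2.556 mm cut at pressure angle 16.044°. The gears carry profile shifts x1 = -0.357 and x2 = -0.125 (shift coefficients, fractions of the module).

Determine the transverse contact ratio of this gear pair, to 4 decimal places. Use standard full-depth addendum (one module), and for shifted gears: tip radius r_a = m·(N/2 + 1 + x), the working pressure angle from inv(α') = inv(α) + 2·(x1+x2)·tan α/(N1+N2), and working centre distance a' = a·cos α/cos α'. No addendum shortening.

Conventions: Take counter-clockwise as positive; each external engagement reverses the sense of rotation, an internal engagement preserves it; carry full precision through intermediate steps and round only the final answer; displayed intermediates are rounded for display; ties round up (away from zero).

2.2187

recognized (one external pair, fixed centres): single-mesh tooth geometry, m = 2.556, N1 = 50, N2 = 38
base radii: r_b1 = 61.411078, r_b2 = 46.672419
tip radii: r_a1 = 65.543508, r_a2 = 50.800500
inv(α') = inv(16.044°) + 2·(-0.357-0.125)·tan α/(50+38) = 0.00440576  ⇒  α' = 13.44655°
a' = a·cos α / cos α' = 112.4640·cos 16.044°/cos 13.44655° = 111.129870
action lengths: √(r_a1²−r_b1²) = 22.904823, √(r_a2²−r_b2²) = 20.059314
base pitch p_b = π·m·cos α = 7.717144
CR = (22.904823 + 20.059314 − 111.129870·sin 13.44655°)/7.717144 = 2.218723
contact ratio ≈ 2.2187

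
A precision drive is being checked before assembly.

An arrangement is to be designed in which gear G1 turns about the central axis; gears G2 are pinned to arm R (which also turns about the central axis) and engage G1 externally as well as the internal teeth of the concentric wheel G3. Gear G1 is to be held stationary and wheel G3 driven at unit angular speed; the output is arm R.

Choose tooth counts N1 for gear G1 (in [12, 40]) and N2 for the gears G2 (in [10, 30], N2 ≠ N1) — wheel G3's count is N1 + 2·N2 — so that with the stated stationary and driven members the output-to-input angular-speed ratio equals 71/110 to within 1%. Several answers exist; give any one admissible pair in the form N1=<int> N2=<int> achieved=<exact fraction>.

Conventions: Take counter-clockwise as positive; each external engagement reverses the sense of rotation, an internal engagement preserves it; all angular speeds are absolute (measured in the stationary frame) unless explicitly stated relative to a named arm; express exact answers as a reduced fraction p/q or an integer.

class = planetary set [ratio 71/110 wanted; Willis about the carrier]
Willis with ω_sun = 0: ω_arm/ω_ring = N3/(N1+N3); set equal to 71/110  ⇒  N3/N1 = (71/110)/(1 − 71/110) = 71/39
N3 = N1 + 2·N2  ⇒  N2/N1 = (N3/N1 − 1)/2 = (71/39 − 1)/2 = 16/39
smallest multiple with N1 ≥ 12 and N2 ≥ 10: k = 1  ⇒  N1 = 1·39 = 39, N2 = 1·16 = 16 (N1 ≤ 40, N2 ≤ 30, N2 ≠ N1 ✓), N3 = 39 + 2·16 = 71
check: N3/(N1+N3) with N1 = 39, N3 = 71 gives 71/110; |achieved − target| = 0 ≤ 71/11000 ✓

N1=39 N2=16 achieved=71/110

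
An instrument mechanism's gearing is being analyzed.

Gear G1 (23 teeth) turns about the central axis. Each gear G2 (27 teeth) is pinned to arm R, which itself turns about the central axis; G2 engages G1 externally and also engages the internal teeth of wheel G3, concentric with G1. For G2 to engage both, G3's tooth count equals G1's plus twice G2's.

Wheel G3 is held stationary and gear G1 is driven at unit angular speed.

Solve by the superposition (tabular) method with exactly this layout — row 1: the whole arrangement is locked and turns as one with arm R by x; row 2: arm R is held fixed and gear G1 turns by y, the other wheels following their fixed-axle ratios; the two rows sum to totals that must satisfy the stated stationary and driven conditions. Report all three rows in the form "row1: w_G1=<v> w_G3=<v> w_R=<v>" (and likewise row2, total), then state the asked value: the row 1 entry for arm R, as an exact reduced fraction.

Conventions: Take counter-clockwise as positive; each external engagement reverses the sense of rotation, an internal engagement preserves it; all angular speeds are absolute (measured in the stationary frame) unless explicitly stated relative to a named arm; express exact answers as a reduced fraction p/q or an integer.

topology: planetary set — G1 23T / G2 27T / G3 77T, arm = carrier (Willis)
superposition row 1 [locked train]: every member turns x
row 2 (arm held, sun turns y): ω_ring = −(23/77)·y, ω_arm = 0
boundary: total ω_ring = x − (23/77)·y = 0 and total ω_sun = x + y = 1  ⇒  y = 77/100, x = 23/100
row 2 ring = −(23/77)·77/100 = -23/100
totals (row 1 + row 2): sun 23/100 + 77/100 = 1, ring 23/100 + (-23/100) = 0, arm 23/100 + 0 = 23/100
asked cell (row1, arm) = 23/100

row1: w_G1=23/100 w_G3=23/100 w_R=23/100
row2: w_G1=77/100 w_G3=-23/100 w_R=0
total: w_G1=1 w_G3=0 w_R=23/100
asked value: 23/100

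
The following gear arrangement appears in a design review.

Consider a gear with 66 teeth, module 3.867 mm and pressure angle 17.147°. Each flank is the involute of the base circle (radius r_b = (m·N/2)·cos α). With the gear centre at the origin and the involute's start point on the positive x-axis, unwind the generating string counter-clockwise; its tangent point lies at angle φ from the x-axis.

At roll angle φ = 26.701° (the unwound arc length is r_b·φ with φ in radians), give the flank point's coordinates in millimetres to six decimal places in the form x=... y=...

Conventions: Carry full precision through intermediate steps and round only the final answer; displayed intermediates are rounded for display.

topology: single-mesh involute geometry — m = 3.867, N = 66
pitch radius r_p = m·N/2 = 3.867·66/2 = 127.611000
base radius r_b = r_p·cos α = 127.611000·cos 17.147° = 121.938881
roll angle φ = 26.701° = 0.46602036 rad
x = r_b·(cos φ + φ·sin φ) = 134.469640
y = r_b·(sin φ − φ·cos φ) = 4.025079

x=134.469640 y=4.025079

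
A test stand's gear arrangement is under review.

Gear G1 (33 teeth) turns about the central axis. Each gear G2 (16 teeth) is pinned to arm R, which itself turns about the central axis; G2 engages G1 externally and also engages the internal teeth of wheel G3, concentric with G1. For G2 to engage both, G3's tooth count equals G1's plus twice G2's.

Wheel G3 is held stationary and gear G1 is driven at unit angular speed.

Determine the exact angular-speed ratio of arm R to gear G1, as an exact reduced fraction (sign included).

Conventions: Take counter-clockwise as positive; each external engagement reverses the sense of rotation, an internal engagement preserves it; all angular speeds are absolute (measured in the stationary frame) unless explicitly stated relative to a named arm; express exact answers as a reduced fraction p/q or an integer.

33/98

class = planetary set [G3 = 33+2·16 = 65; Willis about the carrier]
ring teeth: 33 + 2·16 = 65
33(ω_sun−ω_arm) = −65(ω_ring−ω_arm),  ω_ring = 0, ω_sun = 1
33(1−ω_arm) = −65(0−ω_arm)  ⇒  98·ω_arm = 33  ⇒  ω_arm = 33/98
ω_out/ω_in = 33/98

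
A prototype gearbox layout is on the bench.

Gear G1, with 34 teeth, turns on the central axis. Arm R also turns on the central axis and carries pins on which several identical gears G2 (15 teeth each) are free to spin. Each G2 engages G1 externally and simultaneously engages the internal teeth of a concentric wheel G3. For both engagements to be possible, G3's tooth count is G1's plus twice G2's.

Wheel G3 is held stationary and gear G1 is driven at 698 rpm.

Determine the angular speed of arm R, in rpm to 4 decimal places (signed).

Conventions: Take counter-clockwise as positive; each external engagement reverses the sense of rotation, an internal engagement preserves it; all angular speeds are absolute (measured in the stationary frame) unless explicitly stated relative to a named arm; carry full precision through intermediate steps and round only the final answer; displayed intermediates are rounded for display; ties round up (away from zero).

+242.1633 rpm

planetary set (34T centre, 15T on arm, 64T internal) — Willis relation
normalise by the input: solve with ω_sun = 1, then scale by 698 rpm
ring teeth: 34 + 2·15 = 64
34(ω_sun−ω_arm) = −64(ω_ring−ω_arm),  ω_ring = 0, ω_sun = 1
34(1−ω_arm) = −64(0−ω_arm)  ⇒  98·ω_arm = 34  ⇒  ω_arm = 17/49
scale: ω_arm = 17/49 × 698 rpm = +242.1633 rpm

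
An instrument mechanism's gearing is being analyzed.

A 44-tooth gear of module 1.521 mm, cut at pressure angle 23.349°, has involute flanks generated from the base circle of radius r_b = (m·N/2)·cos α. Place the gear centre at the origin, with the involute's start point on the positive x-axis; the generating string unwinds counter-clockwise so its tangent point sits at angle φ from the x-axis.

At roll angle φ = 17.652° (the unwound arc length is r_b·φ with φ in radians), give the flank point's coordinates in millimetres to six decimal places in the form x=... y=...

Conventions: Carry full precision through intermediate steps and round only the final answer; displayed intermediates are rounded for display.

topology: single-mesh involute geometry — m = 1.521, N = 44
pitch radius r_p = m·N/2 = 1.521·44/2 = 33.462000
base radius r_b = r_p·cos α = 33.462000·cos 23.349° = 30.721722
roll angle φ = 17.652° = 0.30808552 rad
x = r_b·(cos φ + φ·sin φ) = 32.145309
y = r_b·(sin φ − φ·cos φ) = 0.296627

x=32.145309 y=0.296627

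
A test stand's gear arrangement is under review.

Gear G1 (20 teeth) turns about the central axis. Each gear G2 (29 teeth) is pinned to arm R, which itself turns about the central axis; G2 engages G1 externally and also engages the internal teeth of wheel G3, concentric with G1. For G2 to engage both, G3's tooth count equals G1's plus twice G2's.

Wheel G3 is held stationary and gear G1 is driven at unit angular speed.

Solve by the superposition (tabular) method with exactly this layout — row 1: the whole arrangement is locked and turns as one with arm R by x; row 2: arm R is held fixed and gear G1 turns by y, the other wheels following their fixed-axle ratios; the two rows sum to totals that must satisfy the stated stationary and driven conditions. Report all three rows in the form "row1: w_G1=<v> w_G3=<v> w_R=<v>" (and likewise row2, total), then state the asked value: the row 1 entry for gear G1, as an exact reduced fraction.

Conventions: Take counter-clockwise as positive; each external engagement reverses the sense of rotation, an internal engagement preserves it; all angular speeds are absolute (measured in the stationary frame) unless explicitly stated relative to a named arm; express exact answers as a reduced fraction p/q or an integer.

topology: planetary set — G1 20T / G2 29T / G3 78T, arm = carrier (Willis)
row 1 — lock + rotate with arm: ω_sun = ω_ring = ω_arm = x
row 2: sun turns y, ring = −(20/78)·y, arm 0
boundary: total ω_ring = x − (20/78)·y = 0 and total ω_sun = x + y = 1  ⇒  y = 39/49, x = 10/49
row 2 ring = −(20/78)·39/49 = -10/49
totals (row 1 + row 2): sun 10/49 + 39/49 = 1, ring 10/49 + (-10/49) = 0, arm 10/49 + 0 = 10/49
asked cell (row1, sun) = 10/49

row1: w_G1=10/49 w_G3=10/49 w_R=10/49
row2: w_G1=39/49 w_G3=-10/49 w_R=0
total: w_G1=1 w_G3=0 w_R=10/49
asked value: 10/49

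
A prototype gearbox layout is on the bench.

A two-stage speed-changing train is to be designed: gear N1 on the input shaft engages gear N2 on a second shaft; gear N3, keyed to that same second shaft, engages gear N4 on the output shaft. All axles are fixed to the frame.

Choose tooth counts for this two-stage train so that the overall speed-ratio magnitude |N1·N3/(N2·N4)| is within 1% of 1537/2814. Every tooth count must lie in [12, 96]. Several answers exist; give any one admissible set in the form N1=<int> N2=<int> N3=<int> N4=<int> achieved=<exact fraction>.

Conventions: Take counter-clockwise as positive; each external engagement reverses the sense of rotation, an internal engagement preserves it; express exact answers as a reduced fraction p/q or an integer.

N1=29 N2=42 N3=53 N4=67 achieved=1537/2814

topology: fixed-axis compound train — 2 stages, target 1537/2814
target = 1537/2814 in lowest terms: an exact hit needs N1·N3 = k·1537 and N2·N4 = k·2814 for one integer k, every count in [12, 96]; additionally prefer no 1:1 stage (N1 ≠ N2, N3 ≠ N4)
k = 1: N1·N3 = 1537 = 29·53, N2·N4 = 2814 = 42·67
achieved = 29·53/(42·67) = 1537/2814; |achieved − target| = 0 ≤ 1537/281400 ✓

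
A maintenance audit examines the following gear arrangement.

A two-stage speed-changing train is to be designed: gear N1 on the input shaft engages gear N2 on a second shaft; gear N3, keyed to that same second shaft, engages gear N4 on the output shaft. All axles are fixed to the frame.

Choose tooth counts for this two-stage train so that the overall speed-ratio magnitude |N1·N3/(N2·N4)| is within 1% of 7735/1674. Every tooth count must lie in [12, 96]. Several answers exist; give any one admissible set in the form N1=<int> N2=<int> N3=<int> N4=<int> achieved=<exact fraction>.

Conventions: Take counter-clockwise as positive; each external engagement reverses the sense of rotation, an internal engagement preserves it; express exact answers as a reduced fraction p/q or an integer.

N1=85 N2=18 N3=91 N4=93 achieved=7735/1674

design class (target 7735/1674): fixed-axis compound train
target = 7735/1674 in lowest terms: an exact hit needs N1·N3 = k·7735 and N2·N4 = k·1674 for one integer k, every count in [12, 96]; additionally prefer no 1:1 stage (N1 ≠ N2, N3 ≠ N4)
k = 1: N1·N3 = 7735 = 85·91, N2·N4 = 1674 = 18·93
achieved = 85·91/(18·93) = 7735/1674; |achieved − target| = 0 ≤ 1547/33480 ✓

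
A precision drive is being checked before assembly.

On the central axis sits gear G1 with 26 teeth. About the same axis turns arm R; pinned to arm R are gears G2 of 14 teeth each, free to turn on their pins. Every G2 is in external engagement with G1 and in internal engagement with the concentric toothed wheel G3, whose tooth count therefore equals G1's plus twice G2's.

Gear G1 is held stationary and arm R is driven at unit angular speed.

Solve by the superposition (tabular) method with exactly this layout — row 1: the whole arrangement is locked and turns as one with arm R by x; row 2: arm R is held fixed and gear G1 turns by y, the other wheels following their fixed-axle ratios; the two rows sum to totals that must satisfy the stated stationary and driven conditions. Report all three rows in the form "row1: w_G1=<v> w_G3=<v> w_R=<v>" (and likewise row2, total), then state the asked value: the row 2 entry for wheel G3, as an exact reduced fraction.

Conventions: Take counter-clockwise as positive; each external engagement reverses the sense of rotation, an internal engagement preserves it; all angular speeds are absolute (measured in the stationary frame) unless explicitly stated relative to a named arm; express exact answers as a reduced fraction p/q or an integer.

row1: w_G1=1 w_G3=1 w_R=1
row2: w_G1=-1 w_G3=13/27 w_R=0
total: w_G1=0 w_G3=40/27 w_R=1
asked value: 13/27

recognized (axles ride arm R): planetary set, 26/14/54 teeth
row 1 (train locked, turned with arm): all members turn x
row 2 (arm held, sun turns y): ω_ring = −(26/54)·y, ω_arm = 0
boundary: total ω_sun = x + y = 0 and total ω_arm = x = 1  ⇒  y = -1, x = 1
row 2 ring = −(26/54)·(-1) = 13/27
totals (row 1 + row 2): sun 1 + (-1) = 0, ring 1 + 13/27 = 40/27, arm 1 + 0 = 1
asked cell (row2, ring) = 13/27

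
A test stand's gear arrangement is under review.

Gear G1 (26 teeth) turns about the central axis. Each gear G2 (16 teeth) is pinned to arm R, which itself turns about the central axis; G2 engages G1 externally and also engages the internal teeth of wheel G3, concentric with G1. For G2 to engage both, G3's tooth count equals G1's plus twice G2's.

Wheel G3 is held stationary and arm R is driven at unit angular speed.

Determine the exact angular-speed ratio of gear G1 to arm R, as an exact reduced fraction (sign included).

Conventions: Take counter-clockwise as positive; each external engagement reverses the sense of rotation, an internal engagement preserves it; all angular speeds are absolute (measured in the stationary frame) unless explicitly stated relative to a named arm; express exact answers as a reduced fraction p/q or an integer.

planetary set (26T centre, 16T on arm, 58T internal) — Willis relation
ring teeth: 26 + 2·16 = 58
26(ω_sun−ω_arm) = −58(ω_ring−ω_arm),  ω_ring = 0, ω_arm = 1
ω_sun = 1 − (58/26)(0−1) = 42/13
ω_out/ω_in = 42/13

42/13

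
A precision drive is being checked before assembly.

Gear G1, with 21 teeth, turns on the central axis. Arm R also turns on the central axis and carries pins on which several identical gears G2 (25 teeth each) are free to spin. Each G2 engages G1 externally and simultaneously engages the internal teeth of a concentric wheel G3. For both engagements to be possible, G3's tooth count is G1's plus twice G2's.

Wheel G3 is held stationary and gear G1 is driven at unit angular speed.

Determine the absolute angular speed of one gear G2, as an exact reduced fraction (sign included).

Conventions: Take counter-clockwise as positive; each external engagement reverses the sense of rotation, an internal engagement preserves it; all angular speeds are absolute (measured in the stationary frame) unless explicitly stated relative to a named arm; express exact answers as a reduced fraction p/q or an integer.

-21/50

class = planetary set [G3 = 21+2·25 = 71; Willis about the carrier]
ring teeth: 21 + 2·25 = 71
21(ω_sun−ω_arm) = −71(ω_ring−ω_arm),  ω_ring = 0, ω_sun = 1
21(1−ω_arm) = −71(0−ω_arm)  ⇒  92·ω_arm = 21  ⇒  ω_arm = 21/92
sun–planet mesh: 21·(1−21/92) = −25·(ω_p−ω_arm)  ⇒  ω_p−ω_arm = -1491/2300
ω_p = 21/92 − 1491/2300 = -21/50
exact speed ratio = -21/50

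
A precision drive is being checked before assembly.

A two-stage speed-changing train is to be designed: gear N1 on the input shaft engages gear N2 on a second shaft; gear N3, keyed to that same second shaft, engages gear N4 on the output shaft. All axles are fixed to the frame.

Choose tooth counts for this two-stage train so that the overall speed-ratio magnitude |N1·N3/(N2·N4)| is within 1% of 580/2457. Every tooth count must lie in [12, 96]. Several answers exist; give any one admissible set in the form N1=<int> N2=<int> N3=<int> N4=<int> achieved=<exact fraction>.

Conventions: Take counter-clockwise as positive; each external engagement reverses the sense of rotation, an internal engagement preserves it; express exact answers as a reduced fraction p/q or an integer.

topology: fixed-axis compound train — 2 stages, target 580/2457
target = 580/2457 in lowest terms: an exact hit needs N1·N3 = k·580 and N2·N4 = k·2457 for one integer k, every count in [12, 96]; additionally prefer no 1:1 stage (N1 ≠ N2, N3 ≠ N4)
k = 1: N1·N3 = 580 = 20·29, N2·N4 = 2457 = 27·91
achieved = 20·29/(27·91) = 580/2457; |achieved − target| = 0 ≤ 29/12285 ✓

N1=20 N2=27 N3=29 N4=91 achieved=580/2457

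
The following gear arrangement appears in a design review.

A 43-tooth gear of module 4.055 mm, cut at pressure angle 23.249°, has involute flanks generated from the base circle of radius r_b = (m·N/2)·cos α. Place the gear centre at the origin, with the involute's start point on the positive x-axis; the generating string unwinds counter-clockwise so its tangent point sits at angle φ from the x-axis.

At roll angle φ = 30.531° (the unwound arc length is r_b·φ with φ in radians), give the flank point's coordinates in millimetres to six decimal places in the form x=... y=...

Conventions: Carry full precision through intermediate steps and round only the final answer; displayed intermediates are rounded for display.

single-mesh involute tooth geometry (43T wheel at module 4.055)
pitch radius r_p = m·N/2 = 4.055·43/2 = 87.182500
base radius r_b = r_p·cos α = 87.182500·cos 23.249° = 80.103115
roll angle φ = 30.531° = 0.53286647 rad
x = r_b·(cos φ + φ·sin φ) = 90.680971
y = r_b·(sin φ − φ·cos φ) = 3.926461

x=90.680971 y=3.926461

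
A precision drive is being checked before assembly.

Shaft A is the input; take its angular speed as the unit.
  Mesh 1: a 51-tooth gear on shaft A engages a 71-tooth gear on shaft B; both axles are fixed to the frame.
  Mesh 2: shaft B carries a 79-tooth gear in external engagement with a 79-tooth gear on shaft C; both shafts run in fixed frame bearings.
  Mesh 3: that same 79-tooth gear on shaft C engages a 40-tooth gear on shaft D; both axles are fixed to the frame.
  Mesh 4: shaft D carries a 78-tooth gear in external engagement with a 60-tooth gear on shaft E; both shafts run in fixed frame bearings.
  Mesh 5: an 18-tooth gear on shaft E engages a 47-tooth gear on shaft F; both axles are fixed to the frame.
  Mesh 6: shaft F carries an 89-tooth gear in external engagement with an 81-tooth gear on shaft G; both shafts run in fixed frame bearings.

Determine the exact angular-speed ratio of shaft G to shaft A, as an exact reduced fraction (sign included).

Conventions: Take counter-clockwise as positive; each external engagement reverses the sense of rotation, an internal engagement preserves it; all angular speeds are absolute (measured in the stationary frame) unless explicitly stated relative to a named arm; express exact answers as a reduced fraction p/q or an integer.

1553851/2002200

class = fixed-axis compound train [6 meshes; 6 ratios multiply, 6 sense flips]
mesh 1 [51T→71T]: running ratio 51/71, sense −
mesh 2 [79T→79T]: running ratio 51/71, sense +
mesh 3 [79T→40T]: running ratio 4029/2840, sense −
mesh 4 [78T→60T]: running ratio 52377/28400, sense +
mesh 5 [18T→47T]: running ratio 471393/667400, sense −
mesh 6 [89T→81T]: running ratio 1553851/2002200, sense +
ω_out/ω_in = 1553851/2002200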